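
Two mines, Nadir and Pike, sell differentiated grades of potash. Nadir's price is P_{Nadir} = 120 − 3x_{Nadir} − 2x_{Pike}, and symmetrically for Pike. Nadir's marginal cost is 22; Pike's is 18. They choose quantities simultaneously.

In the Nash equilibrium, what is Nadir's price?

58

Mine Nadir's profit: π = x_{Nadir}(120 − 3x_{Nadir} − 2x_{Pike}) − 22x_{Nadir}.
∂π/∂x_{Nadir} = 98 − 6x_{Nadir} − 2x_{Pike} = 0 ⇒ x_{Nadir} = 49/3 − (1/3)x_{Pike}.
Similarly x_{Pike} = 17 − (1/3)x_{Nadir}.
Substituting the second reaction function into the first: x_{Nadir} = 49/3 − (1/3)(17 − (1/3)x_{Nadir}), which gives (8/9)x_{Nadir} = 32/3 ⇒ x_{Nadir} = 12.
Then x_{Pike} = 17 − (1/3)·12 = 13.
P_{Nadir} = 120 − 3·12 − 2·13 = 58.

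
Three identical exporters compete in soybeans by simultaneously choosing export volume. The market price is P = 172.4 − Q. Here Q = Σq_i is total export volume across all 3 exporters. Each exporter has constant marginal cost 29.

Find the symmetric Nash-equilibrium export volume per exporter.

35.85

A representative exporter's profit is π_i = q_i(172.4 − Q) − 29q_i, with Q = q_i + Σ_{j≠i} q_j.
First-order condition: 143.4 − 2q_i − Σ_{j≠i} q_j = 0.
With identical exporters, set every q_j = q: then 143.4 − 2q − 2q = 0, i.e. q = 143.4/4 = 35.85.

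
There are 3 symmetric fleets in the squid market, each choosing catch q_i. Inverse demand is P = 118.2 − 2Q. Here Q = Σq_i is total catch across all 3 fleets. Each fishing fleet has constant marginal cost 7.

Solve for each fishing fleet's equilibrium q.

13.9

A representative fishing fleet's profit is π_i = q_i(118.2 − 2Q) − 7q_i, with Q = q_i + Σ_{j≠i} q_j.
First-order condition: 111.2 − 4q_i − 2Σ_{j≠i} q_j = 0.
In a symmetric equilibrium every fishing fleet chooses the same q, so Σ_{j≠i} q_j = 2q. The condition becomes 111.2 − 8q = 0, giving q = 111.2/8 = 13.9.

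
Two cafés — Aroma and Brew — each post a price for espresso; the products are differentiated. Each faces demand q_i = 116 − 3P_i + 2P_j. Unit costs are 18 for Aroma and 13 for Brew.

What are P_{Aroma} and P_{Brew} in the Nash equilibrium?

Aroma's profit: π = (P_{Aroma} − 18)(116 − 3P_{Aroma} + 2P_{Brew}).
∂π/∂P_{Aroma} = 170 − 6P_{Aroma} + 2P_{Brew} = 0 ⇒ P_{Aroma} = 85/3 + (1/3)P_{Brew}.
Similarly P_{Brew} = 155/6 + (1/3)P_{Aroma}.
Solving the two reaction functions simultaneously: (1 − (1/3)(1/3))P_{Aroma} = 85/3 + (1/3)·(155/6), so (8/9)P_{Aroma} = 665/18 and P_{Aroma} = 41.5625.
Then P_{Brew} = 155/6 + (1/3)·41.5625 = 39.6875.

41.5625, 39.6875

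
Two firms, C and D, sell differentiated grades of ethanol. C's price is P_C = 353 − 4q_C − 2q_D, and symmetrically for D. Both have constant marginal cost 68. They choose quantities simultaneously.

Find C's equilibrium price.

Firm C's profit: π = q_C(353 − 4q_C − 2q_D) − 68q_C.
∂π/∂q_C = 285 − 8q_C − 2q_D = 0 ⇒ q_C = 35.625 − 0.25q_D.
The game is symmetric, so in equilibrium q_D = q_C: the reaction function gives 1.25q_C = 35.625, hence q_C = 28.5.
P_C = 353 − 4·28.5 − 2·28.5 = 182.

182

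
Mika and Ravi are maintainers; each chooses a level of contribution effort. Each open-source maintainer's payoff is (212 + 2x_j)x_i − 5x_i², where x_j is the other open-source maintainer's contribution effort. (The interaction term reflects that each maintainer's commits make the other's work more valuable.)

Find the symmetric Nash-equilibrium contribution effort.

Mika's payoff is (212 + 2x_R)x_M − 5x_M².
∂π/∂x_M = 212 + 2x_R − 10x_M = 0, so x_M = 21.2 + 0.2x_R.
Setting x_M = x_R in the reaction function: x_M = 21.2 + 0.2x_M, so x_M = 21.2 / 0.8 = 26.5.

26.5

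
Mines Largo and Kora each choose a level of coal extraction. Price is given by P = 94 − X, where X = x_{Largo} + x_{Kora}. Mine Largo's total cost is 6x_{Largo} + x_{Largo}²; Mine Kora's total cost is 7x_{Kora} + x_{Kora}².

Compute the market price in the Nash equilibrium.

Mine Largo's profit: π = x_{Largo}(94 − (x_{Largo} + x_{Kora})) − 6x_{Largo} − x_{Largo}².
∂π/∂x_{Largo} = 88 − 4x_{Largo} − x_{Kora} = 0, so x_{Largo} = 22 − 0.25x_{Kora}.
By the same steps for Kora: x_{Kora} = 21.75 − 0.25x_{Largo}.
Solving the two reaction functions simultaneously: (1 − (−0.25)(−0.25))x_{Largo} = 22 − 0.25·21.75, so 0.9375x_{Largo} = 16.5625 and x_{Largo} = 53/3.
Then x_{Kora} = 21.75 − 0.25·(53/3) = 52/3.
Equilibrium price: P = 94 − 35 = 59.

59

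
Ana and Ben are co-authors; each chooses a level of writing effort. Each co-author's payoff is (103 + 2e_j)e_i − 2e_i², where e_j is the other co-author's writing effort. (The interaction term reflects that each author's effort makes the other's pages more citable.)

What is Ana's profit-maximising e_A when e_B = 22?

36.75

Ana's payoff is (103 + 2e_B)e_A − 2e_A².
∂π/∂e_A = 103 + 2e_B − 4e_A = 0, so e_A = 25.75 + 0.5e_B.
At e_B = 22: e_A = 25.75 + 0.5·22 = 36.75.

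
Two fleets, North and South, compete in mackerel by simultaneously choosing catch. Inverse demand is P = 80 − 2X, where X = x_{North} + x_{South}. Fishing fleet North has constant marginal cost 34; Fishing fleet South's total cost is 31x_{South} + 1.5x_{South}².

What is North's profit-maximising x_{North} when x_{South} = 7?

Fishing fleet North's profit: π = x_{North}(80 − 2(x_{North} + x_{South})) − 34x_{North}.
∂π/∂x_{North} = 46 − 4x_{North} − 2x_{South} = 0, so x_{North} = 11.5 − 0.5x_{South}.
At x_{South} = 7: x_{North} = 11.5 − 0.5·7 = 8.

8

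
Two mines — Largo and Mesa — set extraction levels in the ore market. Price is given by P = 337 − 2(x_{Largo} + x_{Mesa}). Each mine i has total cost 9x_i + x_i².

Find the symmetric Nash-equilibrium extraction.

Mine Largo's profit: π = x_{Largo}(337 − 2(x_{Largo} + x_{Mesa})) − 9x_{Largo} − x_{Largo}².
∂π/∂x_{Largo} = 328 − 6x_{Largo} − 2x_{Mesa} = 0, so x_{Largo} = 164/3 − (1/3)x_{Mesa}.
By symmetry x_{Mesa} = x_{Largo}; substituting into the reaction function, (4/3)x_{Largo} = 164/3 and x_{Largo} = 41.

41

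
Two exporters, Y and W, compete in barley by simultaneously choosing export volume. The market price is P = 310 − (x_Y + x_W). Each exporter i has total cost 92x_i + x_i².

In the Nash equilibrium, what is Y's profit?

Exporter Y's profit: π = x_Y(310 − (x_Y + x_W)) − 92x_Y − x_Y².
∂π/∂x_Y = 218 − 4x_Y − x_W = 0, so x_Y = 54.5 − 0.25x_W.
The game is symmetric, so in equilibrium x_W = x_Y: the reaction function gives 1.25x_Y = 54.5, hence x_Y = 43.6.
Price P = 310 − 87.2 = 222.8.
Y's profit: (222.8 − 92)·43.6 − (43.6)² = 3801.92.

3801.92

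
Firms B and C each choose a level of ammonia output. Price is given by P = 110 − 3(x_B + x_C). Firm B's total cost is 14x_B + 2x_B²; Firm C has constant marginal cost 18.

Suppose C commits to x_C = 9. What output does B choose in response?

Firm B's profit: π = x_B(110 − 3(x_B + x_C)) − 14x_B − 2x_B².
∂π/∂x_B = 96 − 10x_B − 3x_C = 0, so x_B = 9.6 − 0.3x_C.
At x_C = 9: x_B = 9.6 − 0.3·9 = 6.9.

6.9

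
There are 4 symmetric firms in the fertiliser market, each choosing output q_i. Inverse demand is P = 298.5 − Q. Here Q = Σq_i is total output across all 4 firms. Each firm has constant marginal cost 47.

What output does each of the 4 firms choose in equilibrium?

A representative firm's profit is π_i = q_i(298.5 − Q) − 47q_i, with Q = q_i + Σ_{j≠i} q_j.
First-order condition: 251.5 − 2q_i − Σ_{j≠i} q_j = 0.
Imposing symmetry (q_j = q for all j) turns Σ_{j≠i} q_j into 3q, so 251.5 = 5q and q = 50.3.

50.3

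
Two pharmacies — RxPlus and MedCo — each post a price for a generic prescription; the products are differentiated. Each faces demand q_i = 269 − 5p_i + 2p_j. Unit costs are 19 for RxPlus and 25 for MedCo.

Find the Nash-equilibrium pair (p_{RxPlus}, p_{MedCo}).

46.125, 48.625

RxPlus's profit: π = (p_{RxPlus} − 19)(269 − 5p_{RxPlus} + 2p_{MedCo}).
∂π/∂p_{RxPlus} = 364 − 10p_{RxPlus} + 2p_{MedCo} = 0 ⇒ p_{RxPlus} = 36.4 + 0.2p_{MedCo}.
Similarly p_{MedCo} = 39.4 + 0.2p_{RxPlus}.
Substituting the second reaction function into the first: p_{RxPlus} = 36.4 + 0.2(39.4 + 0.2p_{RxPlus}), which gives 0.96p_{RxPlus} = 44.28 ⇒ p_{RxPlus} = 46.125.
Then p_{MedCo} = 39.4 + 0.2·46.125 = 48.625.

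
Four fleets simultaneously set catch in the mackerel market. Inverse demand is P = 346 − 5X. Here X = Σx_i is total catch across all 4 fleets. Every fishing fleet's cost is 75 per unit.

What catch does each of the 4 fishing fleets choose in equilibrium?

A representative fishing fleet's profit is π_i = x_i(346 − 5X) − 75x_i, with X = x_i + Σ_{j≠i} x_j.
First-order condition: 271 − 10x_i − 5Σ_{j≠i} x_j = 0.
In a symmetric equilibrium every fishing fleet chooses the same x, so Σ_{j≠i} x_j = 3x. The condition becomes 271 − 25x = 0, giving x = 271/25 = 10.84.

10.84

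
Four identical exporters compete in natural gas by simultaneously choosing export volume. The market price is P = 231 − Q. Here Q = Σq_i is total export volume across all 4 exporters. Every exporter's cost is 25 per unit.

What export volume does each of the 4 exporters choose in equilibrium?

A representative exporter's profit is π_i = q_i(231 − Q) − 25q_i, with Q = q_i + Σ_{j≠i} q_j.
First-order condition: 206 − 2q_i − Σ_{j≠i} q_j = 0.
In a symmetric equilibrium every exporter chooses the same q, so Σ_{j≠i} q_j = 3q. The condition becomes 206 − 5q = 0, giving q = 206/5 = 41.2.

41.2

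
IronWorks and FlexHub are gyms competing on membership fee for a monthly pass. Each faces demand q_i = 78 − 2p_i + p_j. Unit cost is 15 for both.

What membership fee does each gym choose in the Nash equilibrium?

IronWorks's profit: π = (p_{IronWorks} − 15)(78 − 2p_{IronWorks} + p_{FlexHub}).
∂π/∂p_{IronWorks} = 108 − 4p_{IronWorks} + p_{FlexHub} = 0 ⇒ p_{IronWorks} = 27 + 0.25p_{FlexHub}.
The game is symmetric, so in equilibrium p_{FlexHub} = p_{IronWorks}: the reaction function gives 0.75p_{IronWorks} = 27, hence p_{IronWorks} = 36.

36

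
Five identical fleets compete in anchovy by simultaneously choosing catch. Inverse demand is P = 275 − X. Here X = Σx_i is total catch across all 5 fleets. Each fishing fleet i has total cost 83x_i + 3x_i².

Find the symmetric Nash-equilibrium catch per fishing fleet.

16

A representative fishing fleet's profit is π_i = x_i(275 − X) − 83x_i − 3x_i², with X = x_i + Σ_{j≠i} x_j.
First-order condition: 192 − 8x_i − Σ_{j≠i} x_j = 0.
Imposing symmetry (x_j = x for all j) turns Σ_{j≠i} x_j into 4x, so 192 = 12x and x = 16.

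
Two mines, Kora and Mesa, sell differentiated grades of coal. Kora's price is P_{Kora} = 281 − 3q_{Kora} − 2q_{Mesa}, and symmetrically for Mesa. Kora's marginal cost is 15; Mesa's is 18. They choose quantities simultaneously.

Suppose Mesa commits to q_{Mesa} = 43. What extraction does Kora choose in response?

30

Mine Kora's profit: π = q_{Kora}(281 − 3q_{Kora} − 2q_{Mesa}) − 15q_{Kora}.
∂π/∂q_{Kora} = 266 − 6q_{Kora} − 2q_{Mesa} = 0 ⇒ q_{Kora} = 133/3 − (1/3)q_{Mesa}.
At q_{Mesa} = 43: q_{Kora} = 133/3 − (1/3)·43 = 30.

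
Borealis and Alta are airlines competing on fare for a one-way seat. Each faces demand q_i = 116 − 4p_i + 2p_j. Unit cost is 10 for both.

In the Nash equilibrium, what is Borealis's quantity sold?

64

Borealis's profit: π = (p_{Borealis} − 10)(116 − 4p_{Borealis} + 2p_{Alta}).
∂π/∂p_{Borealis} = 156 − 8p_{Borealis} + 2p_{Alta} = 0 ⇒ p_{Borealis} = 19.5 + 0.25p_{Alta}.
Setting p_{Borealis} = p_{Alta} in the reaction function: p_{Borealis} = 19.5 + 0.25p_{Borealis}, so p_{Borealis} = 19.5 / 0.75 = 26.
q_{Borealis} = 116 − 4·26 + 2·26 = 64.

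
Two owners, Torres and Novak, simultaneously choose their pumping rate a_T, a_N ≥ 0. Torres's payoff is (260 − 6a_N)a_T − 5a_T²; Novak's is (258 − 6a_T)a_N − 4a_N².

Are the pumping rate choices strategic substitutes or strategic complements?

strategic substitutes

Expanding Torres's payoff: 260a_T − 6a_Na_T − 5a_T².
∂π/∂a_T = 260 − 6a_N − 10a_T = 0, so a_T = 26 − 0.6a_N.
The best-response slope da_T/da_N = −0.6 < 0: the reaction function is downward-sloping, so the choices are strategic substitutes.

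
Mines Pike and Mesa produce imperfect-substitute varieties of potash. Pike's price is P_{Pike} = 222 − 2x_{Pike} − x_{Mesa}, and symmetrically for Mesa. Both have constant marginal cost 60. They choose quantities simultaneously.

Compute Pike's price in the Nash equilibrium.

Mine Pike's profit: π = x_{Pike}(222 − 2x_{Pike} − x_{Mesa}) − 60x_{Pike}.
∂π/∂x_{Pike} = 162 − 4x_{Pike} − x_{Mesa} = 0 ⇒ x_{Pike} = 40.5 − 0.25x_{Mesa}.
Setting x_{Pike} = x_{Mesa} in the reaction function: x_{Pike} = 40.5 − 0.25x_{Pike}, so x_{Pike} = 40.5 / 1.25 = 32.4.
P_{Pike} = 222 − 2·32.4 − 32.4 = 124.8.

124.8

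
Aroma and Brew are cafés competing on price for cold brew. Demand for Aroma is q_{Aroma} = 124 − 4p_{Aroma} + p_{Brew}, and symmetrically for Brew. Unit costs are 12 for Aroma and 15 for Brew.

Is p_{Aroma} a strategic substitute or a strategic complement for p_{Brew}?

Aroma's profit: π = (p_{Aroma} − 12)(124 − 4p_{Aroma} + p_{Brew}).
∂π/∂p_{Aroma} = 172 − 8p_{Aroma} + p_{Brew} = 0 ⇒ p_{Aroma} = 21.5 + 0.125p_{Brew}.
The best-response slope dp_{Aroma}/dp_{Brew} = 0.125 > 0: the reaction function is upward-sloping, so the choices are strategic complements.

strategic complements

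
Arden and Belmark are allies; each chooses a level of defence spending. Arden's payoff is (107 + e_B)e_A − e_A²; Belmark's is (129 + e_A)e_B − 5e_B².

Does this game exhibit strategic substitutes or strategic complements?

Expanding Arden's payoff: 107e_A + e_Be_A − e_A².
∂π/∂e_A = 107 + e_B − 2e_A = 0, so e_A = 53.5 + 0.5e_B.
The best-response slope de_A/de_B = 0.5 > 0: the reaction function is upward-sloping, so the choices are strategic complements.

strategic complements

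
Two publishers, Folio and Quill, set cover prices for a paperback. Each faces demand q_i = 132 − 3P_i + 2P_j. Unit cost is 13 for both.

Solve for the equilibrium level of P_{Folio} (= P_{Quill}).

42.75

Folio's profit: π = (P_{Folio} − 13)(132 − 3P_{Folio} + 2P_{Quill}).
∂π/∂P_{Folio} = 171 − 6P_{Folio} + 2P_{Quill} = 0 ⇒ P_{Folio} = 28.5 + (1/3)P_{Quill}.
The game is symmetric, so in equilibrium P_{Quill} = P_{Folio}: the reaction function gives (2/3)P_{Folio} = 28.5, hence P_{Folio} = 42.75.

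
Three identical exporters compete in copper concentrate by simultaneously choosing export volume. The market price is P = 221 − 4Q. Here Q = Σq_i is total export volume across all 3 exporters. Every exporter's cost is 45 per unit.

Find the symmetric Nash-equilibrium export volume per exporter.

A representative exporter's profit is π_i = q_i(221 − 4Q) − 45q_i, with Q = q_i + Σ_{j≠i} q_j.
First-order condition: 176 − 8q_i − 4Σ_{j≠i} q_j = 0.
In a symmetric equilibrium every exporter chooses the same q, so Σ_{j≠i} q_j = 2q. The condition becomes 176 − 16q = 0, giving q = 176/16 = 11.

11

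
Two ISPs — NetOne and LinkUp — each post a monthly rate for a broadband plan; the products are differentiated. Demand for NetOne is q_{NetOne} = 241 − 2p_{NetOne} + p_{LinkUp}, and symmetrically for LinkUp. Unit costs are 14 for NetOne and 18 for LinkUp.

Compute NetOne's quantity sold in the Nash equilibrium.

NetOne's profit: π = (p_{NetOne} − 14)(241 − 2p_{NetOne} + p_{LinkUp}).
∂π/∂p_{NetOne} = 269 − 4p_{NetOne} + p_{LinkUp} = 0 ⇒ p_{NetOne} = 67.25 + 0.25p_{LinkUp}.
Similarly p_{LinkUp} = 69.25 + 0.25p_{NetOne}.
Plugging p_{LinkUp} into NetOne's best response: p_{NetOne} = 67.25 + 0.25(69.25 + 0.25p_{NetOne}) ⇒ 0.9375p_{NetOne} = 84.5625, so p_{NetOne} = 90.2.
Then p_{LinkUp} = 69.25 + 0.25·90.2 = 91.8.
q_{NetOne} = 241 − 2·90.2 + 91.8 = 152.4.

152.4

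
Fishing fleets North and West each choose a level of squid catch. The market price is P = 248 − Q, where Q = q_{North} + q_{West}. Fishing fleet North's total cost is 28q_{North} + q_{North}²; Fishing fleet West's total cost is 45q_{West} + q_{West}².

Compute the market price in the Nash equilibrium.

163.4

Fishing fleet North's profit: π = q_{North}(248 − (q_{North} + q_{West})) − 28q_{North} − q_{North}².
∂π/∂q_{North} = 220 − 4q_{North} − q_{West} = 0, so q_{North} = 55 − 0.25q_{West}.
By the same steps for West: q_{West} = 50.75 − 0.25q_{North}.
Plugging q_{West} into North's best response: q_{North} = 55 − 0.25(50.75 − 0.25q_{North}) ⇒ 0.9375q_{North} = 42.3125, so q_{North} = 677/15.
Then q_{West} = 50.75 − 0.25·(677/15) = 592/15.
Equilibrium price: P = 248 − 84.6 = 163.4.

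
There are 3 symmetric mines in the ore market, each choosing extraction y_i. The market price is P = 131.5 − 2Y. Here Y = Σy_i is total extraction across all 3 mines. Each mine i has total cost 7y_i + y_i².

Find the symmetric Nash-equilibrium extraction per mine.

A representative mine's profit is π_i = y_i(131.5 − 2Y) − 7y_i − y_i², with Y = y_i + Σ_{j≠i} y_j.
First-order condition: 124.5 − 6y_i − 2Σ_{j≠i} y_j = 0.
Imposing symmetry (y_j = y for all j) turns Σ_{j≠i} y_j into 2y, so 124.5 = 10y and y = 12.45.

12.45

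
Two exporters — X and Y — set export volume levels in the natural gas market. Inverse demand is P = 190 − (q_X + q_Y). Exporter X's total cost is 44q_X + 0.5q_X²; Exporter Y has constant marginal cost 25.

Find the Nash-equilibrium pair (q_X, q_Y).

25.4, 69.8

Exporter X's profit: π = q_X(190 − (q_X + q_Y)) − 44q_X − 0.5q_X².
∂π/∂q_X = 146 − 3q_X − q_Y = 0, so q_X = 146/3 − (1/3)q_Y.
For Y: ∂π/∂q_Y = 165 − 2q_Y − q_X = 0 ⇒ q_Y = 82.5 − 0.5q_X.
Solving the two reaction functions simultaneously: (1 − (−1/3)(−0.5))q_X = 146/3 − (1/3)·82.5, so (5/6)q_X = 127/6 and q_X = 25.4.
Then q_Y = 82.5 − 0.5·25.4 = 69.8.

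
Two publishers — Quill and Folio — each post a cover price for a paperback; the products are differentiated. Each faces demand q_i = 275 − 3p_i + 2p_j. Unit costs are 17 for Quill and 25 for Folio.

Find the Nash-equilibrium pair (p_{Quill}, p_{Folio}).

Quill's profit: π = (p_{Quill} − 17)(275 − 3p_{Quill} + 2p_{Folio}).
∂π/∂p_{Quill} = 326 − 6p_{Quill} + 2p_{Folio} = 0 ⇒ p_{Quill} = 163/3 + (1/3)p_{Folio}.
Similarly p_{Folio} = 175/3 + (1/3)p_{Quill}.
Plugging p_{Folio} into Quill's best response: p_{Quill} = 163/3 + (1/3)(175/3 + (1/3)p_{Quill}) ⇒ (8/9)p_{Quill} = 664/9, so p_{Quill} = 83.
Then p_{Folio} = 175/3 + (1/3)·83 = 86.

83, 86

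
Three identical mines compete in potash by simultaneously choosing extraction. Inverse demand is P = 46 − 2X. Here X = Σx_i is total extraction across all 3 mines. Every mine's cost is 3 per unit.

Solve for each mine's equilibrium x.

5.375

A representative mine's profit is π_i = x_i(46 − 2X) − 3x_i, with X = x_i + Σ_{j≠i} x_j.
First-order condition: 43 − 4x_i − 2Σ_{j≠i} x_j = 0.
With identical mines, set every x_j = x: then 43 − 4x − 4x = 0, i.e. x = 43/8 = 5.375.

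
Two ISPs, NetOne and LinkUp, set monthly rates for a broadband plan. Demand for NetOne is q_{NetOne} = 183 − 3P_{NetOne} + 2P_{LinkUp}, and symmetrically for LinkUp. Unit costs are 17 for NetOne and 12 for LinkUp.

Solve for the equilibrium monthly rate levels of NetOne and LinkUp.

57.5625, 55.6875

NetOne's profit: π = (P_{NetOne} − 17)(183 − 3P_{NetOne} + 2P_{LinkUp}).
∂π/∂P_{NetOne} = 234 − 6P_{NetOne} + 2P_{LinkUp} = 0 ⇒ P_{NetOne} = 39 + (1/3)P_{LinkUp}.
Similarly P_{LinkUp} = 36.5 + (1/3)P_{NetOne}.
Substituting the second reaction function into the first: P_{NetOne} = 39 + (1/3)(36.5 + (1/3)P_{NetOne}), which gives (8/9)P_{NetOne} = 307/6 ⇒ P_{NetOne} = 57.5625.
Then P_{LinkUp} = 36.5 + (1/3)·57.5625 = 55.6875.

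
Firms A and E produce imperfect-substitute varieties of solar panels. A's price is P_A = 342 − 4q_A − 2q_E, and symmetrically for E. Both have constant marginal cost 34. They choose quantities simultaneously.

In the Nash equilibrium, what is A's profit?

3794.56

Firm A's profit: π = q_A(342 − 4q_A − 2q_E) − 34q_A.
∂π/∂q_A = 308 − 8q_A − 2q_E = 0 ⇒ q_A = 38.5 − 0.25q_E.
Setting q_A = q_E in the reaction function: q_A = 38.5 − 0.25q_A, so q_A = 38.5 / 1.25 = 30.8.
P_A = 342 − 4·30.8 − 2·30.8 = 157.2.
Profit = (157.2 − 34)·30.8 = 3794.56.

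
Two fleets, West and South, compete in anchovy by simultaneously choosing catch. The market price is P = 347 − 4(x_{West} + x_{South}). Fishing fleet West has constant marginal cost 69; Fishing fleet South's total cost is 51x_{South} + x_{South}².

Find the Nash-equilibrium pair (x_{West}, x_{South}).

Fishing fleet West's profit: π = x_{West}(347 − 4(x_{West} + x_{South})) − 69x_{West}.
∂π/∂x_{West} = 278 − 8x_{West} − 4x_{South} = 0, so x_{West} = 34.75 − 0.5x_{South}.
For South: ∂π/∂x_{South} = 296 − 10x_{South} − 4x_{West} = 0 ⇒ x_{South} = 29.6 − 0.4x_{West}.
Solving the two reaction functions simultaneously: (1 − (−0.5)(−0.4))x_{West} = 34.75 − 0.5·29.6, so 0.8x_{West} = 19.95 and x_{West} = 24.9375.
Then x_{South} = 29.6 − 0.4·24.9375 = 19.625.

24.9375, 19.625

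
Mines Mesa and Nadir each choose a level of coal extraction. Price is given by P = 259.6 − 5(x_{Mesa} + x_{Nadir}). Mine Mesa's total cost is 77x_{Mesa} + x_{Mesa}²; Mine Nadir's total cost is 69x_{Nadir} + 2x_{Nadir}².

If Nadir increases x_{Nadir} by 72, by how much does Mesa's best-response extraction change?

-30

Mine Mesa's profit: π = x_{Mesa}(259.6 − 5(x_{Mesa} + x_{Nadir})) − 77x_{Mesa} − x_{Mesa}².
∂π/∂x_{Mesa} = 182.6 − 12x_{Mesa} − 5x_{Nadir} = 0, so x_{Mesa} = 913/60 − (5/12)x_{Nadir}.
The reaction-function slope is −5/12, so a 72-unit rise in x_{Nadir} moves x_{Mesa} by −5/12 × 72 = −30. Mesa's best response falls — the actions are strategic substitutes.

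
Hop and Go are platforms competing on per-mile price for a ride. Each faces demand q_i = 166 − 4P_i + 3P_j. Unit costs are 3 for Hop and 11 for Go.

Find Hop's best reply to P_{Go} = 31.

33.875

Hop's profit: π = (P_{Hop} − 3)(166 − 4P_{Hop} + 3P_{Go}).
∂π/∂P_{Hop} = 178 − 8P_{Hop} + 3P_{Go} = 0 ⇒ P_{Hop} = 22.25 + 0.375P_{Go}.
At P_{Go} = 31: P_{Hop} = 22.25 + 0.375·31 = 33.875.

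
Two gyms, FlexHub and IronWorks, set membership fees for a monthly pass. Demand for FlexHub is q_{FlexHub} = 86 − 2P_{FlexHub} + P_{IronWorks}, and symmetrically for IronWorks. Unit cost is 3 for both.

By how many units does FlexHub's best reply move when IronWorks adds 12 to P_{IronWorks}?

3

FlexHub's profit: π = (P_{FlexHub} − 3)(86 − 2P_{FlexHub} + P_{IronWorks}).
∂π/∂P_{FlexHub} = 92 − 4P_{FlexHub} + P_{IronWorks} = 0 ⇒ P_{FlexHub} = 23 + 0.25P_{IronWorks}.
The reaction-function slope is 0.25, so a 12-unit rise in P_{IronWorks} moves P_{FlexHub} by 0.25 × 12 = 3. FlexHub's best response rises — the actions are strategic complements.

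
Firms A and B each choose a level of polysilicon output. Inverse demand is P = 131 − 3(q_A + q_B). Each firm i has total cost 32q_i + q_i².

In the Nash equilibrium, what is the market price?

Firm A's profit: π = q_A(131 − 3(q_A + q_B)) − 32q_A − q_A².
∂π/∂q_A = 99 − 8q_A − 3q_B = 0, so q_A = 12.375 − 0.375q_B.
The game is symmetric, so in equilibrium q_B = q_A: the reaction function gives 1.375q_A = 12.375, hence q_A = 9.
Equilibrium price: P = 131 − 3·18 = 77.

77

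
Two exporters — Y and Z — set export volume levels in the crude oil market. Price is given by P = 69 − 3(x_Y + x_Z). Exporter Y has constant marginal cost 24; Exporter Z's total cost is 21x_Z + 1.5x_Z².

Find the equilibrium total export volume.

9.2

Exporter Y's profit: π = x_Y(69 − 3(x_Y + x_Z)) − 24x_Y.
∂π/∂x_Y = 45 − 6x_Y − 3x_Z = 0, so x_Y = 7.5 − 0.5x_Z.
For Z: ∂π/∂x_Z = 48 − 9x_Z − 3x_Y = 0 ⇒ x_Z = 16/3 − (1/3)x_Y.
Substituting the second reaction function into the first: x_Y = 7.5 − 0.5(16/3 − (1/3)x_Y), which gives (5/6)x_Y = 29/6 ⇒ x_Y = 5.8.
Then x_Z = 16/3 − (1/3)·5.8 = 3.4.
Total export volume: 5.8 + 3.4 = 9.2.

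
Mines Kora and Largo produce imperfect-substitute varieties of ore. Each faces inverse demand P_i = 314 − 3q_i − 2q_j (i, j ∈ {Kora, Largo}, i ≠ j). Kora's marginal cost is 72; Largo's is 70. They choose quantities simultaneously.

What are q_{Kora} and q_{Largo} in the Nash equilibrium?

30.125, 30.625

Mine Kora's profit: π = q_{Kora}(314 − 3q_{Kora} − 2q_{Largo}) − 72q_{Kora}.
∂π/∂q_{Kora} = 242 − 6q_{Kora} − 2q_{Largo} = 0 ⇒ q_{Kora} = 121/3 − (1/3)q_{Largo}.
Similarly q_{Largo} = 122/3 − (1/3)q_{Kora}.
Substituting the second reaction function into the first: q_{Kora} = 121/3 − (1/3)(122/3 − (1/3)q_{Kora}), which gives (8/9)q_{Kora} = 241/9 ⇒ q_{Kora} = 30.125.
Then q_{Largo} = 122/3 − (1/3)·30.125 = 30.625.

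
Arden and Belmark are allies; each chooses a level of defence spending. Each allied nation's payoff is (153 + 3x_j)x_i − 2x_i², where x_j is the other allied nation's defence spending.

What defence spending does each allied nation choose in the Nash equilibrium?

153

Arden's payoff is (153 + 3x_B)x_A − 2x_A².
∂π/∂x_A = 153 + 3x_B − 4x_A = 0, so x_A = 38.25 + 0.75x_B.
The game is symmetric, so in equilibrium x_B = x_A: the reaction function gives 0.25x_A = 38.25, hence x_A = 153.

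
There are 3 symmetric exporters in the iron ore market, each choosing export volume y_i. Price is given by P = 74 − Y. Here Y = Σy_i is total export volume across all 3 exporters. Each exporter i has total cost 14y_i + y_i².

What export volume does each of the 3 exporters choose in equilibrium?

A representative exporter's profit is π_i = y_i(74 − Y) − 14y_i − y_i², with Y = y_i + Σ_{j≠i} y_j.
First-order condition: 60 − 4y_i − Σ_{j≠i} y_j = 0.
With identical exporters, set every y_j = y: then 60 − 4y − 2y = 0, i.e. y = 60/6 = 10.

10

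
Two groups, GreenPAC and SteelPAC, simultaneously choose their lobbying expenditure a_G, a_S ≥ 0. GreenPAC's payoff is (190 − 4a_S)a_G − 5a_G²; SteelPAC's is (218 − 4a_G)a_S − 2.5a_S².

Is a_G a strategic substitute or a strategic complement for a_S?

strategic substitutes

Expanding GreenPAC's payoff: 190a_G − 4a_Sa_G − 5a_G².
∂π/∂a_G = 190 − 4a_S − 10a_G = 0, so a_G = 19 − 0.4a_S.
The best-response slope da_G/da_S = −0.4 < 0: the reaction function is downward-sloping, so the choices are strategic substitutes.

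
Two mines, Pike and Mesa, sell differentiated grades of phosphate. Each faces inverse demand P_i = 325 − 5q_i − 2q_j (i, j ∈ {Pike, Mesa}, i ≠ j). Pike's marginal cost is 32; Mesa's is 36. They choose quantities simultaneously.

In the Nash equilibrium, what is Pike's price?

Mine Pike's profit: π = q_{Pike}(325 − 5q_{Pike} − 2q_{Mesa}) − 32q_{Pike}.
∂π/∂q_{Pike} = 293 − 10q_{Pike} − 2q_{Mesa} = 0 ⇒ q_{Pike} = 29.3 − 0.2q_{Mesa}.
Similarly q_{Mesa} = 28.9 − 0.2q_{Pike}.
Solving the two reaction functions simultaneously: (1 − (−0.2)(−0.2))q_{Pike} = 29.3 − 0.2·28.9, so 0.96q_{Pike} = 23.52 and q_{Pike} = 24.5.
Then q_{Mesa} = 28.9 − 0.2·24.5 = 24.
P_{Pike} = 325 − 5·24.5 − 2·24 = 154.5.

154.5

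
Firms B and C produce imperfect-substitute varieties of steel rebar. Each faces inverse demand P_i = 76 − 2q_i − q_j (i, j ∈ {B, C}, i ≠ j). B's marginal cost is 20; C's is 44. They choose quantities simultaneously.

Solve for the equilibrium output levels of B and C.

12.8, 4.8

Firm B's profit: π = q_B(76 − 2q_B − q_C) − 20q_B.
∂π/∂q_B = 56 − 4q_B − q_C = 0 ⇒ q_B = 14 − 0.25q_C.
Similarly q_C = 8 − 0.25q_B.
Substituting the second reaction function into the first: q_B = 14 − 0.25(8 − 0.25q_B), which gives 0.9375q_B = 12 ⇒ q_B = 12.8.
Then q_C = 8 − 0.25·12.8 = 4.8.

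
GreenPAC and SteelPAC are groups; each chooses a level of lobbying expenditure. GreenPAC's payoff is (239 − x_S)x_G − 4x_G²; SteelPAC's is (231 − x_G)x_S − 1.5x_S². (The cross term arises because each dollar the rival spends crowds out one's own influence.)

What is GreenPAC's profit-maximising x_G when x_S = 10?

Expanding GreenPAC's payoff: 239x_G − x_Sx_G − 4x_G².
∂π/∂x_G = 239 − x_S − 8x_G = 0, so x_G = 29.875 − 0.125x_S.
At x_S = 10: x_G = 29.875 − 0.125·10 = 28.625.

28.625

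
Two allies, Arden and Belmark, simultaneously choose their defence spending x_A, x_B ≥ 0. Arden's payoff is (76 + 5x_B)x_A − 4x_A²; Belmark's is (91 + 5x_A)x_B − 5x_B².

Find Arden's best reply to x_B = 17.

20.125

Expanding Arden's payoff: 76x_A + 5x_Bx_A − 4x_A².
∂π/∂x_A = 76 + 5x_B − 8x_A = 0, so x_A = 9.5 + 0.625x_B.
At x_B = 17: x_A = 9.5 + 0.625·17 = 20.125.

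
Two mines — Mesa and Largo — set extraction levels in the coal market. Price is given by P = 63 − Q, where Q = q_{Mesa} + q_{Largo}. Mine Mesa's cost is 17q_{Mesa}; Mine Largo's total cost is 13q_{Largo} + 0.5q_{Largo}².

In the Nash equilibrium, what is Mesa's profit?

309.76

Mine Mesa's profit: π = q_{Mesa}(63 − (q_{Mesa} + q_{Largo})) − 17q_{Mesa}.
∂π/∂q_{Mesa} = 46 − 2q_{Mesa} − q_{Largo} = 0, so q_{Mesa} = 23 − 0.5q_{Largo}.
For Largo: ∂π/∂q_{Largo} = 50 − 3q_{Largo} − q_{Mesa} = 0 ⇒ q_{Largo} = 50/3 − (1/3)q_{Mesa}.
Plugging q_{Largo} into Mesa's best response: q_{Mesa} = 23 − 0.5(50/3 − (1/3)q_{Mesa}) ⇒ (5/6)q_{Mesa} = 44/3, so q_{Mesa} = 17.6.
Then q_{Largo} = 50/3 − (1/3)·17.6 = 10.8.
Price P = 63 − 28.4 = 34.6.
Mesa's profit: (34.6 − 17)·17.6 = 309.76.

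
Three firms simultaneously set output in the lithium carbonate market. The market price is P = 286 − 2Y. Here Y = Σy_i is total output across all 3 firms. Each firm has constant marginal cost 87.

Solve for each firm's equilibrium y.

A representative firm's profit is π_i = y_i(286 − 2Y) − 87y_i, with Y = y_i + Σ_{j≠i} y_j.
First-order condition: 199 − 4y_i − 2Σ_{j≠i} y_j = 0.
With identical firms, set every y_j = y: then 199 − 4y − 4y = 0, i.e. y = 199/8 = 24.875.

24.875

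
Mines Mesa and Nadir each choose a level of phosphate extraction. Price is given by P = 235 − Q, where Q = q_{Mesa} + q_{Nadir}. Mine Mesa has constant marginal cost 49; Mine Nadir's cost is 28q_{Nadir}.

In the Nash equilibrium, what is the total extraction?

131

Mine Mesa's profit: π = q_{Mesa}(235 − (q_{Mesa} + q_{Nadir})) − 49q_{Mesa}.
∂π/∂q_{Mesa} = 186 − 2q_{Mesa} − q_{Nadir} = 0, so q_{Mesa} = 93 − 0.5q_{Nadir}.
By the same steps for Nadir: q_{Nadir} = 103.5 − 0.5q_{Mesa}.
Solving the two reaction functions simultaneously: (1 − (−0.5)(−0.5))q_{Mesa} = 93 − 0.5·103.5, so 0.75q_{Mesa} = 41.25 and q_{Mesa} = 55.
Then q_{Nadir} = 103.5 − 0.5·55 = 76.
Total extraction: 55 + 76 = 131.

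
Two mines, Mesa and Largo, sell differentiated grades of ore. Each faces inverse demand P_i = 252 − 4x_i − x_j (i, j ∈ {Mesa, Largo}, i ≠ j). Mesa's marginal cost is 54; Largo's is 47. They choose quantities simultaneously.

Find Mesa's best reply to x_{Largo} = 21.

Mine Mesa's profit: π = x_{Mesa}(252 − 4x_{Mesa} − x_{Largo}) − 54x_{Mesa}.
∂π/∂x_{Mesa} = 198 − 8x_{Mesa} − x_{Largo} = 0 ⇒ x_{Mesa} = 24.75 − 0.125x_{Largo}.
At x_{Largo} = 21: x_{Mesa} = 24.75 − 0.125·21 = 22.125.

22.125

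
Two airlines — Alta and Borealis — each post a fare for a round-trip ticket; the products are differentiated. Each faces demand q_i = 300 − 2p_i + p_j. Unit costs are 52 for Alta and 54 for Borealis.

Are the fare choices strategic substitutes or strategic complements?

strategic complements

Alta's profit: π = (p_{Alta} − 52)(300 − 2p_{Alta} + p_{Borealis}).
∂π/∂p_{Alta} = 404 − 4p_{Alta} + p_{Borealis} = 0 ⇒ p_{Alta} = 101 + 0.25p_{Borealis}.
The best-response slope dp_{Alta}/dp_{Borealis} = 0.25 > 0: the reaction function is upward-sloping, so the choices are strategic complements.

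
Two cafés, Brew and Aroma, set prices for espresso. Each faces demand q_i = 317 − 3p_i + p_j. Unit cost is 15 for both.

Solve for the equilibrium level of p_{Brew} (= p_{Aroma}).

Brew's profit: π = (p_{Brew} − 15)(317 − 3p_{Brew} + p_{Aroma}).
∂π/∂p_{Brew} = 362 − 6p_{Brew} + p_{Aroma} = 0 ⇒ p_{Brew} = 181/3 + (1/6)p_{Aroma}.
The game is symmetric, so in equilibrium p_{Aroma} = p_{Brew}: the reaction function gives (5/6)p_{Brew} = 181/3, hence p_{Brew} = 72.4.

72.4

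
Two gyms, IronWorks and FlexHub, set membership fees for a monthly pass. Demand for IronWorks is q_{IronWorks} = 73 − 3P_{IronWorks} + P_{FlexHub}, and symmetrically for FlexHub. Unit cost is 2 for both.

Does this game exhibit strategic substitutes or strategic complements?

strategic complements

IronWorks's profit: π = (P_{IronWorks} − 2)(73 − 3P_{IronWorks} + P_{FlexHub}).
∂π/∂P_{IronWorks} = 79 − 6P_{IronWorks} + P_{FlexHub} = 0 ⇒ P_{IronWorks} = 79/6 + (1/6)P_{FlexHub}.
The best-response slope dP_{IronWorks}/dP_{FlexHub} = 1/6 > 0: the reaction function is upward-sloping, so the choices are strategic complements.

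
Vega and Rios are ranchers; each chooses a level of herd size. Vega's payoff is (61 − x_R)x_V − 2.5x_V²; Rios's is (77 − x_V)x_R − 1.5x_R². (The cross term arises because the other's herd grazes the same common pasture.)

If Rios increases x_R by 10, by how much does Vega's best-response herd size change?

-2

Expanding Vega's payoff: 61x_V − x_Rx_V − 2.5x_V².
∂π/∂x_V = 61 − x_R − 5x_V = 0, so x_V = 12.2 − 0.2x_R.
The reaction-function slope is −0.2, so a 10-unit rise in x_R moves x_V by −0.2 × 10 = −2. Vega's best response falls — the actions are strategic substitutes.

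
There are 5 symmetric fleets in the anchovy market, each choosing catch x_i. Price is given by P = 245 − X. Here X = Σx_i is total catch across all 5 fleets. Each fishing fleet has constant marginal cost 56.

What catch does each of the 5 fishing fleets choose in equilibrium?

31.5

A representative fishing fleet's profit is π_i = x_i(245 − X) − 56x_i, with X = x_i + Σ_{j≠i} x_j.
First-order condition: 189 − 2x_i − Σ_{j≠i} x_j = 0.
With identical fishing fleets, set every x_j = x: then 189 − 2x − 4x = 0, i.e. x = 189/6 = 31.5.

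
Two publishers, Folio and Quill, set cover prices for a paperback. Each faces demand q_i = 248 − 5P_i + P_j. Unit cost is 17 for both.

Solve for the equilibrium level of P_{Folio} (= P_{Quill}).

37

Folio's profit: π = (P_{Folio} − 17)(248 − 5P_{Folio} + P_{Quill}).
∂π/∂P_{Folio} = 333 − 10P_{Folio} + P_{Quill} = 0 ⇒ P_{Folio} = 33.3 + 0.1P_{Quill}.
The game is symmetric, so in equilibrium P_{Quill} = P_{Folio}: the reaction function gives 0.9P_{Folio} = 33.3, hence P_{Folio} = 37.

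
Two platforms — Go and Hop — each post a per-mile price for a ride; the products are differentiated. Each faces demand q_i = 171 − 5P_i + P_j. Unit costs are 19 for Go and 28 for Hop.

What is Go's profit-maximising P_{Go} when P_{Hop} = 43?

30.9

Go's profit: π = (P_{Go} − 19)(171 − 5P_{Go} + P_{Hop}).
∂π/∂P_{Go} = 266 − 10P_{Go} + P_{Hop} = 0 ⇒ P_{Go} = 26.6 + 0.1P_{Hop}.
At P_{Hop} = 43: P_{Go} = 26.6 + 0.1·43 = 30.9.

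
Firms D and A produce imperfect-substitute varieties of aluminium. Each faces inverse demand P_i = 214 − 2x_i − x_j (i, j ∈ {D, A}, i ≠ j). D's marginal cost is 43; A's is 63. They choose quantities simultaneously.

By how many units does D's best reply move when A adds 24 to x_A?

-6

Firm D's profit: π = x_D(214 − 2x_D − x_A) − 43x_D.
∂π/∂x_D = 171 − 4x_D − x_A = 0 ⇒ x_D = 42.75 − 0.25x_A.
The reaction-function slope is −0.25, so a 24-unit rise in x_A moves x_D by −0.25 × 24 = −6. D's best response falls — the actions are strategic substitutes.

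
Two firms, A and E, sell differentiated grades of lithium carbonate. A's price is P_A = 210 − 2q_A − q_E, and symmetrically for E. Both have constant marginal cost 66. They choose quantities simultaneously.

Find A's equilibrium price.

Firm A's profit: π = q_A(210 − 2q_A − q_E) − 66q_A.
∂π/∂q_A = 144 − 4q_A − q_E = 0 ⇒ q_A = 36 − 0.25q_E.
By symmetry q_E = q_A; substituting into the reaction function, 1.25q_A = 36 and q_A = 28.8.
P_A = 210 − 2·28.8 − 28.8 = 123.6.

123.6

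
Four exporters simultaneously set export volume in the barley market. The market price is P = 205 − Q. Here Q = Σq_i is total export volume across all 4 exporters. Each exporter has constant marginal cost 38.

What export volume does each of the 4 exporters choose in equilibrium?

A representative exporter's profit is π_i = q_i(205 − Q) − 38q_i, with Q = q_i + Σ_{j≠i} q_j.
First-order condition: 167 − 2q_i − Σ_{j≠i} q_j = 0.
With identical exporters, set every q_j = q: then 167 − 2q − 3q = 0, i.e. q = 167/5 = 33.4.

33.4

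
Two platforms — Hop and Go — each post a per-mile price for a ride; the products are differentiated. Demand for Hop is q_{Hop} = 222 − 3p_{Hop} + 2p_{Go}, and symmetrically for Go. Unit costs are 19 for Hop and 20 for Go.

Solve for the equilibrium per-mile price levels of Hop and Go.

Hop's profit: π = (p_{Hop} − 19)(222 − 3p_{Hop} + 2p_{Go}).
∂π/∂p_{Hop} = 279 − 6p_{Hop} + 2p_{Go} = 0 ⇒ p_{Hop} = 46.5 + (1/3)p_{Go}.
Similarly p_{Go} = 47 + (1/3)p_{Hop}.
Plugging p_{Go} into Hop's best response: p_{Hop} = 46.5 + (1/3)(47 + (1/3)p_{Hop}) ⇒ (8/9)p_{Hop} = 373/6, so p_{Hop} = 69.9375.
Then p_{Go} = 47 + (1/3)·69.9375 = 70.3125.

69.9375, 70.3125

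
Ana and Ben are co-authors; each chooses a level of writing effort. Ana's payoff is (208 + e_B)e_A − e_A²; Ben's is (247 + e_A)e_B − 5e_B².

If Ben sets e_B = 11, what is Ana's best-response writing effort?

109.5

Expanding Ana's payoff: 208e_A + e_Be_A − e_A².
∂π/∂e_A = 208 + e_B − 2e_A = 0, so e_A = 104 + 0.5e_B.
At e_B = 11: e_A = 104 + 0.5·11 = 109.5.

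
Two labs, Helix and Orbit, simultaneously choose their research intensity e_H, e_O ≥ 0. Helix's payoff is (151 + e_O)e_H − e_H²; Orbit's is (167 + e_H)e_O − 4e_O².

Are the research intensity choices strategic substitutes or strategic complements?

strategic complements

Expanding Helix's payoff: 151e_H + e_Oe_H − e_H².
∂π/∂e_H = 151 + e_O − 2e_H = 0, so e_H = 75.5 + 0.5e_O.
The best-response slope de_H/de_O = 0.5 > 0: the reaction function is upward-sloping, so the choices are strategic complements.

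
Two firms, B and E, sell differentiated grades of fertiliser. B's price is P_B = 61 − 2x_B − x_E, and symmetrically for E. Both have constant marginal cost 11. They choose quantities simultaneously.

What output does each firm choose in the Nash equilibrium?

Firm B's profit: π = x_B(61 − 2x_B − x_E) − 11x_B.
∂π/∂x_B = 50 − 4x_B − x_E = 0 ⇒ x_B = 12.5 − 0.25x_E.
The game is symmetric, so in equilibrium x_E = x_B: the reaction function gives 1.25x_B = 12.5, hence x_B = 10.

10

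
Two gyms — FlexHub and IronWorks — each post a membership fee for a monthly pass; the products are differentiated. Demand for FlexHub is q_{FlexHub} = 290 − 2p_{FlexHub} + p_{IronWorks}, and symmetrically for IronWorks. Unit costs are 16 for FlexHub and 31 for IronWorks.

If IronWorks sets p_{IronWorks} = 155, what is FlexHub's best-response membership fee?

119.25

FlexHub's profit: π = (p_{FlexHub} − 16)(290 − 2p_{FlexHub} + p_{IronWorks}).
∂π/∂p_{FlexHub} = 322 − 4p_{FlexHub} + p_{IronWorks} = 0 ⇒ p_{FlexHub} = 80.5 + 0.25p_{IronWorks}.
At p_{IronWorks} = 155: p_{FlexHub} = 80.5 + 0.25·155 = 119.25.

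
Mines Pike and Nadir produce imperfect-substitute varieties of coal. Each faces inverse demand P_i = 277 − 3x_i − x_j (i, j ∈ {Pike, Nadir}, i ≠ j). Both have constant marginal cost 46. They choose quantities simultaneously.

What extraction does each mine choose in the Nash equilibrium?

33

Mine Pike's profit: π = x_{Pike}(277 − 3x_{Pike} − x_{Nadir}) − 46x_{Pike}.
∂π/∂x_{Pike} = 231 − 6x_{Pike} − x_{Nadir} = 0 ⇒ x_{Pike} = 38.5 − (1/6)x_{Nadir}.
By symmetry x_{Nadir} = x_{Pike}; substituting into the reaction function, (7/6)x_{Pike} = 38.5 and x_{Pike} = 33.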